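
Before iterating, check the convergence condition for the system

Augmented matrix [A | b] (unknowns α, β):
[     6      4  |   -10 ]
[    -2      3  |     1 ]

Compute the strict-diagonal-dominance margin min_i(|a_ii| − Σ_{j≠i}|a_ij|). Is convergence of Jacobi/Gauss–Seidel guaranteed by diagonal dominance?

row 1: |6| − (4) = 2
row 2: |3| − (2) = 1
minimum over rows = 1 → strictly diagonally dominant (convergence guaranteed)

1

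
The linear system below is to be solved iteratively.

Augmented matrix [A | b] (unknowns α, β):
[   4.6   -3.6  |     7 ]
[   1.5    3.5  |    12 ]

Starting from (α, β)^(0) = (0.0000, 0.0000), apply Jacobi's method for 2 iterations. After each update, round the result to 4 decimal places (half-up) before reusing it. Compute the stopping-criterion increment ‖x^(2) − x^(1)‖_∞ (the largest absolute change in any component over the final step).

2.6833

Iteration 1:
  α = (7 - (-3.6)·0.0000) / (4.6) = 1.5217
  β = (12 - (1.5)·0.0000) / (3.5) = 3.4286
Iteration 2:
  α = (7 - (-3.6)·3.4286) / (4.6) = 4.2050
  β = (12 - (1.5)·1.5217) / (3.5) = 2.7764
Change: (2.6833, -0.6522) → max |·| = 2.6833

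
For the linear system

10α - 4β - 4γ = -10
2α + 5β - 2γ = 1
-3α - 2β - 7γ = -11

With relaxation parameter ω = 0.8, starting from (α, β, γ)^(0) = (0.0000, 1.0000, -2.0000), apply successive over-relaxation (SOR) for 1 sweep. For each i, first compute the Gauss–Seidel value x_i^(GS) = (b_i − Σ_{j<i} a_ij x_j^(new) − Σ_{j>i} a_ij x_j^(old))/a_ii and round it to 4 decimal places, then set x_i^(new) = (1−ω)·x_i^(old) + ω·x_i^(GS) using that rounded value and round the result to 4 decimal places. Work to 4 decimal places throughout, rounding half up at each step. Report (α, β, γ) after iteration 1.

(-1.1200, 0.0784, 1.2232)

Iteration 1:
  α: GS value = (-10 - (-4)·1.0000 - (-4)·-2.0000) / (10) = -1.4000;  α ← (1−ω)·0.0000 + ω·-1.4000 = -1.1200
  β: GS value = (1 - (2)·-1.1200 - (-2)·-2.0000) / (5) = -0.1520;  β ← (1−ω)·1.0000 + ω·-0.1520 = 0.0784
  γ: GS value = (-11 - (-3)·-1.1200 - (-2)·0.0784) / (-7) = 2.0290;  γ ← (1−ω)·-2.0000 + ω·2.0290 = 1.2232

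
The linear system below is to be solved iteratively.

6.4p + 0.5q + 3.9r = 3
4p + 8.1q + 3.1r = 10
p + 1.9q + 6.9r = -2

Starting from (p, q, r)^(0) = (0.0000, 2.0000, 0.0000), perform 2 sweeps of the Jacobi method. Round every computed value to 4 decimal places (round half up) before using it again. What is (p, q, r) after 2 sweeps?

Iteration 1:
  p = (3 - (0.5)·2.0000 - (3.9)·0.0000) / (6.4) = 0.3125
  q = (10 - (4)·0.0000 - (3.1)·0.0000) / (8.1) = 1.2346
  r = (-2 - (1)·0.0000 - (1.9)·2.0000) / (6.9) = -0.8406
Iteration 2:
  p = (3 - (0.5)·1.2346 - (3.9)·-0.8406) / (6.4) = 0.8845
  q = (10 - (4)·0.3125 - (3.1)·-0.8406) / (8.1) = 1.4020
  r = (-2 - (1)·0.3125 - (1.9)·1.2346) / (6.9) = -0.6751

(0.8845, 1.4020, -0.6751)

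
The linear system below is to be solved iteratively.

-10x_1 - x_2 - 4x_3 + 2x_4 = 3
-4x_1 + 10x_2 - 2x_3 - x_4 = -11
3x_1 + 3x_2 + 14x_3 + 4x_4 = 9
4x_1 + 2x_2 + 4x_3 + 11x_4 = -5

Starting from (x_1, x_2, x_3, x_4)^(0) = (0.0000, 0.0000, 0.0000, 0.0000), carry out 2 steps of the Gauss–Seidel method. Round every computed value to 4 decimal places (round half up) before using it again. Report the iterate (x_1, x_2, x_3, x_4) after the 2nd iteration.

Iteration 1:
  x_1 = (3 - (-1)·0.0000 - (-4)·0.0000 - (2)·0.0000) / (-10) = -0.3000
  x_2 = (-11 - (-4)·-0.3000 - (-2)·0.0000 - (-1)·0.0000) / (10) = -1.2200
  x_3 = (9 - (3)·-0.3000 - (3)·-1.2200 - (4)·0.0000) / (14) = 0.9686
  x_4 = (-5 - (4)·-0.3000 - (2)·-1.2200 - (4)·0.9686) / (11) = -0.4759
Iteration 2:
  x_1 = (3 - (-1)·-1.2200 - (-4)·0.9686 - (2)·-0.4759) / (-10) = -0.6606
  x_2 = (-11 - (-4)·-0.6606 - (-2)·0.9686 - (-1)·-0.4759) / (10) = -1.2181
  x_3 = (9 - (3)·-0.6606 - (3)·-1.2181 - (4)·-0.4759) / (14) = 1.1814
  x_4 = (-5 - (4)·-0.6606 - (2)·-1.2181 - (4)·1.1814) / (11) = -0.4225

(-0.6606, -1.2181, 1.1814, -0.4225)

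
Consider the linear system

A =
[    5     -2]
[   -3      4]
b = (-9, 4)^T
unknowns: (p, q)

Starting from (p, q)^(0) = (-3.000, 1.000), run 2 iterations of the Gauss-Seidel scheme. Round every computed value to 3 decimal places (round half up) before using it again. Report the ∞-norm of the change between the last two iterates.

Iteration 1:
  p = (-9 - (-2)·1.000) / (5) = -1.400
  q = (4 - (-3)·-1.400) / (4) = -0.050
Iteration 2:
  p = (-9 - (-2)·-0.050) / (5) = -1.820
  q = (4 - (-3)·-1.820) / (4) = -0.365
Change: (-0.420, -0.315) → max |·| = 0.420

0.420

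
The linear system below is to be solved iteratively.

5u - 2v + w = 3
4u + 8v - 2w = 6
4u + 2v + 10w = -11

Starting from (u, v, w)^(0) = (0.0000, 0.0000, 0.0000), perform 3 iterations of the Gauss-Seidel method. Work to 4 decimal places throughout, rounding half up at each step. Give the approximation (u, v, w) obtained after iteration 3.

(0.8435, -0.0463, -1.4281)

Iteration 1:
  u = (3 - (-2)·0.0000 - (1)·0.0000) / (5) = 0.6000
  v = (6 - (4)·0.6000 - (-2)·0.0000) / (8) = 0.4500
  w = (-11 - (4)·0.6000 - (2)·0.4500) / (10) = -1.4300
Iteration 2:
  u = (3 - (-2)·0.4500 - (1)·-1.4300) / (5) = 1.0660
  v = (6 - (4)·1.0660 - (-2)·-1.4300) / (8) = -0.1405
  w = (-11 - (4)·1.0660 - (2)·-0.1405) / (10) = -1.4983
Iteration 3:
  u = (3 - (-2)·-0.1405 - (1)·-1.4983) / (5) = 0.8435
  v = (6 - (4)·0.8435 - (-2)·-1.4983) / (8) = -0.0463
  w = (-11 - (4)·0.8435 - (2)·-0.0463) / (10) = -1.4281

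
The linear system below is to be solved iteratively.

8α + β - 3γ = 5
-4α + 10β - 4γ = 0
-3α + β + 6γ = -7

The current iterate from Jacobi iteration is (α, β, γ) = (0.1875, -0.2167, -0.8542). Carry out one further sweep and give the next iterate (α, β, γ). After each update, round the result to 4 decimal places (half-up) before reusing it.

One sweep:
  α = (5 - (1)·-0.2167 - (-3)·-0.8542) / (8) = 0.3318
  β = (0 - (-4)·0.1875 - (-4)·-0.8542) / (10) = -0.2667
  γ = (-7 - (-3)·0.1875 - (1)·-0.2167) / (6) = -1.0368

(0.3318, -0.2667, -1.0368)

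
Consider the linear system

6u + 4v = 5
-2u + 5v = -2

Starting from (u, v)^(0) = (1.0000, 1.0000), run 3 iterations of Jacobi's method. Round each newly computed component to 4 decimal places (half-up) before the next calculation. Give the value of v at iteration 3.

-0.0667

Iteration 1:
  u = (5 - (4)·1.0000) / (6) = 0.1667
  v = (-2 - (-2)·1.0000) / (5) = 0.0000
Iteration 2:
  u = (5 - (4)·0.0000) / (6) = 0.8333
  v = (-2 - (-2)·0.1667) / (5) = -0.3333
Iteration 3:
  u = (5 - (4)·-0.3333) / (6) = 1.0555
  v = (-2 - (-2)·0.8333) / (5) = -0.0667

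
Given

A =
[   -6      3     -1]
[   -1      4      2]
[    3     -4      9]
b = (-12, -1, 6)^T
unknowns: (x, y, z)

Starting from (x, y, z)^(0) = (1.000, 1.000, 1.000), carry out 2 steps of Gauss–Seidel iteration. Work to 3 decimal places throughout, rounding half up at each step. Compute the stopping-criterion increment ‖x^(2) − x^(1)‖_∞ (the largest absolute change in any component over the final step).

0.496

Iteration 1:
  x = (-12 - (3)·1.000 - (-1)·1.000) / (-6) = 2.333
  y = (-1 - (-1)·2.333 - (2)·1.000) / (4) = -0.167
  z = (6 - (3)·2.333 - (-4)·-0.167) / (9) = -0.185
Iteration 2:
  x = (-12 - (3)·-0.167 - (-1)·-0.185) / (-6) = 1.947
  y = (-1 - (-1)·1.947 - (2)·-0.185) / (4) = 0.329
  z = (6 - (3)·1.947 - (-4)·0.329) / (9) = 0.164
Change: (-0.386, 0.496, 0.349) → max |·| = 0.496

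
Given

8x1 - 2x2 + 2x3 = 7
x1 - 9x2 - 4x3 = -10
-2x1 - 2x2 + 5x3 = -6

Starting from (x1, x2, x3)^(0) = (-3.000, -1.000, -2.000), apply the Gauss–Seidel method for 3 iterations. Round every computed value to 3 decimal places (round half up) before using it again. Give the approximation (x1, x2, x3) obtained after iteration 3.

Iteration 1:
  x1 = (7 - (-2)·-1.000 - (2)·-2.000) / (8) = 1.125
  x2 = (-10 - (1)·1.125 - (-4)·-2.000) / (-9) = 2.125
  x3 = (-6 - (-2)·1.125 - (-2)·2.125) / (5) = 0.100
Iteration 2:
  x1 = (7 - (-2)·2.125 - (2)·0.100) / (8) = 1.381
  x2 = (-10 - (1)·1.381 - (-4)·0.100) / (-9) = 1.220
  x3 = (-6 - (-2)·1.381 - (-2)·1.220) / (5) = -0.160
Iteration 3:
  x1 = (7 - (-2)·1.220 - (2)·-0.160) / (8) = 1.220
  x2 = (-10 - (1)·1.220 - (-4)·-0.160) / (-9) = 1.318
  x3 = (-6 - (-2)·1.220 - (-2)·1.318) / (5) = -0.185

(1.220, 1.318, -0.185)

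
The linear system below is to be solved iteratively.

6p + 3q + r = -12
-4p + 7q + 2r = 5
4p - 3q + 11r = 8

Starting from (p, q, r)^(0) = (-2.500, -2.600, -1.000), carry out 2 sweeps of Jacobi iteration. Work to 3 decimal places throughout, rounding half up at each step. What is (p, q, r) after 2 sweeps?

(-1.940, 0.145, 0.804)

Iteration 1:
  p = (-12 - (3)·-2.600 - (1)·-1.000) / (6) = -0.533
  q = (5 - (-4)·-2.500 - (2)·-1.000) / (7) = -0.429
  r = (8 - (4)·-2.500 - (-3)·-2.600) / (11) = 0.927
Iteration 2:
  p = (-12 - (3)·-0.429 - (1)·0.927) / (6) = -1.940
  q = (5 - (-4)·-0.533 - (2)·0.927) / (7) = 0.145
  r = (8 - (4)·-0.533 - (-3)·-0.429) / (11) = 0.804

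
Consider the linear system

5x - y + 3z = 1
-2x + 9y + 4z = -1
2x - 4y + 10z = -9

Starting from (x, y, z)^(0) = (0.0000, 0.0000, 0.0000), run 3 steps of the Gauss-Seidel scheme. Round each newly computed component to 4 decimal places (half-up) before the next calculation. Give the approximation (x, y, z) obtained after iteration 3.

Iteration 1:
  x = (1 - (-1)·0.0000 - (3)·0.0000) / (5) = 0.2000
  y = (-1 - (-2)·0.2000 - (4)·0.0000) / (9) = -0.0667
  z = (-9 - (2)·0.2000 - (-4)·-0.0667) / (10) = -0.9667
Iteration 2:
  x = (1 - (-1)·-0.0667 - (3)·-0.9667) / (5) = 0.7667
  y = (-1 - (-2)·0.7667 - (4)·-0.9667) / (9) = 0.4889
  z = (-9 - (2)·0.7667 - (-4)·0.4889) / (10) = -0.8578
Iteration 3:
  x = (1 - (-1)·0.4889 - (3)·-0.8578) / (5) = 0.8125
  y = (-1 - (-2)·0.8125 - (4)·-0.8578) / (9) = 0.4507
  z = (-9 - (2)·0.8125 - (-4)·0.4507) / (10) = -0.8822

(0.8125, 0.4507, -0.8822)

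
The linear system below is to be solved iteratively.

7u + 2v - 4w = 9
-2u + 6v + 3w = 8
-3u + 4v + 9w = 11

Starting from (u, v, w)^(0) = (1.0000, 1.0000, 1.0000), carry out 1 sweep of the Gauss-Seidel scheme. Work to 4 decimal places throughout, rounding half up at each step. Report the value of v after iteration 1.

Iteration 1:
  u = (9 - (2)·1.0000 - (-4)·1.0000) / (7) = 1.5714
  v = (8 - (-2)·1.5714 - (3)·1.0000) / (6) = 1.3571
  w = (11 - (-3)·1.5714 - (4)·1.3571) / (9) = 1.1429

1.3571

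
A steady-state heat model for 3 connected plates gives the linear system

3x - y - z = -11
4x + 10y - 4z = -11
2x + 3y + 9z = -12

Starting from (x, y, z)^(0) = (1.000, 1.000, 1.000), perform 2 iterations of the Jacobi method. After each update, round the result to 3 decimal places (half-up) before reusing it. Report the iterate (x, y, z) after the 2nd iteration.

Iteration 1:
  x = (-11 - (-1)·1.000 - (-1)·1.000) / (3) = -3.000
  y = (-11 - (4)·1.000 - (-4)·1.000) / (10) = -1.100
  z = (-12 - (2)·1.000 - (3)·1.000) / (9) = -1.889
Iteration 2:
  x = (-11 - (-1)·-1.100 - (-1)·-1.889) / (3) = -4.663
  y = (-11 - (4)·-3.000 - (-4)·-1.889) / (10) = -0.656
  z = (-12 - (2)·-3.000 - (3)·-1.100) / (9) = -0.300

(-4.663, -0.656, -0.300)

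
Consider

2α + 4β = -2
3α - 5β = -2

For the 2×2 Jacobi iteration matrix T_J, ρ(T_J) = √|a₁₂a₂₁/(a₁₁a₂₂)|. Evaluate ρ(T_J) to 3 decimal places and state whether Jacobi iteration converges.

a₁₂a₂₁/(a₁₁a₂₂) = (4)·(3) / ((2)·(-5)) = -1.200000
ρ = √|-1.200000| = √1.200000 = 1.095
ρ > 1, so Jacobi diverges

1.095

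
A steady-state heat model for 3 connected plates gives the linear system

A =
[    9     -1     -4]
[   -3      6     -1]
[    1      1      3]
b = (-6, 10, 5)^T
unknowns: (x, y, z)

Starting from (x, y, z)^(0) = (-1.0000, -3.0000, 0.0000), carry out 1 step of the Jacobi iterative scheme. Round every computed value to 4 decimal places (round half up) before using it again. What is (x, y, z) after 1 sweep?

(-1.0000, 1.1667, 3.0000)

Iteration 1:
  x = (-6 - (-1)·-3.0000 - (-4)·0.0000) / (9) = -1.0000
  y = (10 - (-3)·-1.0000 - (-1)·0.0000) / (6) = 1.1667
  z = (5 - (1)·-1.0000 - (1)·-3.0000) / (3) = 3.0000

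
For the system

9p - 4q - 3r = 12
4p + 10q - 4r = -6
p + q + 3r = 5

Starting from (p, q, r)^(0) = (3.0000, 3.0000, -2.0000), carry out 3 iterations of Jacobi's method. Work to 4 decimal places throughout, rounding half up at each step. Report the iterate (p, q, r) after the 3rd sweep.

Iteration 1:
  p = (12 - (-4)·3.0000 - (-3)·-2.0000) / (9) = 2.0000
  q = (-6 - (4)·3.0000 - (-4)·-2.0000) / (10) = -2.6000
  r = (5 - (1)·3.0000 - (1)·3.0000) / (3) = -0.3333
Iteration 2:
  p = (12 - (-4)·-2.6000 - (-3)·-0.3333) / (9) = 0.0667
  q = (-6 - (4)·2.0000 - (-4)·-0.3333) / (10) = -1.5333
  r = (5 - (1)·2.0000 - (1)·-2.6000) / (3) = 1.8667
Iteration 3:
  p = (12 - (-4)·-1.5333 - (-3)·1.8667) / (9) = 1.2741
  q = (-6 - (4)·0.0667 - (-4)·1.8667) / (10) = 0.1200
  r = (5 - (1)·0.0667 - (1)·-1.5333) / (3) = 2.1555

(1.2741, 0.1200, 2.1555)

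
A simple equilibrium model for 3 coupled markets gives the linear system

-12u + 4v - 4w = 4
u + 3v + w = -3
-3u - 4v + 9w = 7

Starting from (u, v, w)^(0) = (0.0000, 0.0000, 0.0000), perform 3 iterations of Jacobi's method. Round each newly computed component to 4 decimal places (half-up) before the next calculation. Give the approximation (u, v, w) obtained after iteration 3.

(-0.7901, -0.7654, -0.0412)

Iteration 1:
  u = (4 - (4)·0.0000 - (-4)·0.0000) / (-12) = -0.3333
  v = (-3 - (1)·0.0000 - (1)·0.0000) / (3) = -1.0000
  w = (7 - (-3)·0.0000 - (-4)·0.0000) / (9) = 0.7778
Iteration 2:
  u = (4 - (4)·-1.0000 - (-4)·0.7778) / (-12) = -0.9259
  v = (-3 - (1)·-0.3333 - (1)·0.7778) / (3) = -1.1482
  w = (7 - (-3)·-0.3333 - (-4)·-1.0000) / (9) = 0.2222
Iteration 3:
  u = (4 - (4)·-1.1482 - (-4)·0.2222) / (-12) = -0.7901
  v = (-3 - (1)·-0.9259 - (1)·0.2222) / (3) = -0.7654
  w = (7 - (-3)·-0.9259 - (-4)·-1.1482) / (9) = -0.0412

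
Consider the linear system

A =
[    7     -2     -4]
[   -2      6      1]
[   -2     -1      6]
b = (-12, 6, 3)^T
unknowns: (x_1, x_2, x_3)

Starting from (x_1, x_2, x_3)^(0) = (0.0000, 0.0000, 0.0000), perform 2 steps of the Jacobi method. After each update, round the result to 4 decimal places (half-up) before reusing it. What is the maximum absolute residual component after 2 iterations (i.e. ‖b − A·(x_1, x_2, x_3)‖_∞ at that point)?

2.9285

Iteration 1:
  x_1 = (-12 - (-2)·0.0000 - (-4)·0.0000) / (7) = -1.7143
  x_2 = (6 - (-2)·0.0000 - (1)·0.0000) / (6) = 1.0000
  x_3 = (3 - (-2)·0.0000 - (-1)·0.0000) / (6) = 0.5000
Iteration 2:
  x_1 = (-12 - (-2)·1.0000 - (-4)·0.5000) / (7) = -1.1429
  x_2 = (6 - (-2)·-1.7143 - (1)·0.5000) / (6) = 0.3452
  x_3 = (3 - (-2)·-1.7143 - (-1)·1.0000) / (6) = 0.0952
Residual b − A·x = (-2.9285, 1.5478, 0.4882); ∞-norm = 2.9285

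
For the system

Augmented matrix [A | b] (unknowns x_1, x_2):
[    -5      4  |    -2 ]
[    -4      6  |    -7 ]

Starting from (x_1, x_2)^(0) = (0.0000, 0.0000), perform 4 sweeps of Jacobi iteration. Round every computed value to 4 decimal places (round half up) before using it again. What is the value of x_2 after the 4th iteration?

Iteration 1:
  x_1 = (-2 - (4)·0.0000) / (-5) = 0.4000
  x_2 = (-7 - (-4)·0.0000) / (6) = -1.1667
Iteration 2:
  x_1 = (-2 - (4)·-1.1667) / (-5) = -0.5334
  x_2 = (-7 - (-4)·0.4000) / (6) = -0.9000
Iteration 3:
  x_1 = (-2 - (4)·-0.9000) / (-5) = -0.3200
  x_2 = (-7 - (-4)·-0.5334) / (6) = -1.5223
Iteration 4:
  x_1 = (-2 - (4)·-1.5223) / (-5) = -0.8178
  x_2 = (-7 - (-4)·-0.3200) / (6) = -1.3800

-1.3800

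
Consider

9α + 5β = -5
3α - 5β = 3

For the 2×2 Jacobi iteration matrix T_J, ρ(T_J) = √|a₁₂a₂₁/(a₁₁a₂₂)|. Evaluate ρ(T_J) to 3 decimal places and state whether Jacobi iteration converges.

0.577

a₁₂a₂₁/(a₁₁a₂₂) = (5)·(3) / ((9)·(-5)) = -0.333333
ρ = √|-0.333333| = √0.333333 = 0.577
ρ < 1, so Jacobi converges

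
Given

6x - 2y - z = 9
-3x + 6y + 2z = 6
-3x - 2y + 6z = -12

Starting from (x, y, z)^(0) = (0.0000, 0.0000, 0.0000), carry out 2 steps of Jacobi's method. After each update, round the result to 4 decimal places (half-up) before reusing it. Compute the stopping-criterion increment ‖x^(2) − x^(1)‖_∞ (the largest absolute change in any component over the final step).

1.4167

Iteration 1:
  x = (9 - (-2)·0.0000 - (-1)·0.0000) / (6) = 1.5000
  y = (6 - (-3)·0.0000 - (2)·0.0000) / (6) = 1.0000
  z = (-12 - (-3)·0.0000 - (-2)·0.0000) / (6) = -2.0000
Iteration 2:
  x = (9 - (-2)·1.0000 - (-1)·-2.0000) / (6) = 1.5000
  y = (6 - (-3)·1.5000 - (2)·-2.0000) / (6) = 2.4167
  z = (-12 - (-3)·1.5000 - (-2)·1.0000) / (6) = -0.9167
Change: (0.0000, 1.4167, 1.0833) → max |·| = 1.4167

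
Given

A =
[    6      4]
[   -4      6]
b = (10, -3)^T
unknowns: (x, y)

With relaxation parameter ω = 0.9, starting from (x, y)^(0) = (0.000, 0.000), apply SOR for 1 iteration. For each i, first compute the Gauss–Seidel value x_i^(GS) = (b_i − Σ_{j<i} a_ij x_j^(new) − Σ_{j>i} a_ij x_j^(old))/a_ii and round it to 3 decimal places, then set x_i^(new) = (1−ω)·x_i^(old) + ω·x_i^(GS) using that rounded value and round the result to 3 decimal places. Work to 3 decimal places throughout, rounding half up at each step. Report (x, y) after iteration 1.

Iteration 1:
  x: GS value = (10 - (4)·0.000) / (6) = 1.667;  x ← (1−ω)·0.000 + ω·1.667 = 1.500
  y: GS value = (-3 - (-4)·1.500) / (6) = 0.500;  y ← (1−ω)·0.000 + ω·0.500 = 0.450

(1.500, 0.450)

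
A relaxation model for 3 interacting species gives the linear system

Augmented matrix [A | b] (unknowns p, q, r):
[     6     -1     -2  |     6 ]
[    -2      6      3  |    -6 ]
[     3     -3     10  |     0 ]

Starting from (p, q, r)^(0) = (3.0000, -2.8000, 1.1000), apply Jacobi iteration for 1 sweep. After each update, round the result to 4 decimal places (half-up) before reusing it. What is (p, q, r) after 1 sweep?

Iteration 1:
  p = (6 - (-1)·-2.8000 - (-2)·1.1000) / (6) = 0.9000
  q = (-6 - (-2)·3.0000 - (3)·1.1000) / (6) = -0.5500
  r = (0 - (3)·3.0000 - (-3)·-2.8000) / (10) = -1.7400

(0.9000, -0.5500, -1.7400)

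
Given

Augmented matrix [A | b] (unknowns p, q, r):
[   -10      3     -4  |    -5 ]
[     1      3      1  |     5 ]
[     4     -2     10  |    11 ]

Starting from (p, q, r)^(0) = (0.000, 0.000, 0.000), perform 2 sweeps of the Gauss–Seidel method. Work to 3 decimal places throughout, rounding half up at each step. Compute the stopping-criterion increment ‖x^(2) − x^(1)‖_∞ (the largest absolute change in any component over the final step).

Iteration 1:
  p = (-5 - (3)·0.000 - (-4)·0.000) / (-10) = 0.500
  q = (5 - (1)·0.500 - (1)·0.000) / (3) = 1.500
  r = (11 - (4)·0.500 - (-2)·1.500) / (10) = 1.200
Iteration 2:
  p = (-5 - (3)·1.500 - (-4)·1.200) / (-10) = 0.470
  q = (5 - (1)·0.470 - (1)·1.200) / (3) = 1.110
  r = (11 - (4)·0.470 - (-2)·1.110) / (10) = 1.134
Change: (-0.030, -0.390, -0.066) → max |·| = 0.390

0.390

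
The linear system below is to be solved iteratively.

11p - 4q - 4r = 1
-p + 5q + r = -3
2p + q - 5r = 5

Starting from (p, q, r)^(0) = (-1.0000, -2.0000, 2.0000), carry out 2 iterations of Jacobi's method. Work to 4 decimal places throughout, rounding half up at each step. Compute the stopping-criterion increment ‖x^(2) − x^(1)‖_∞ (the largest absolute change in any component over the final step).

Iteration 1:
  p = (1 - (-4)·-2.0000 - (-4)·2.0000) / (11) = 0.0909
  q = (-3 - (-1)·-1.0000 - (1)·2.0000) / (5) = -1.2000
  r = (5 - (2)·-1.0000 - (1)·-2.0000) / (-5) = -1.8000
Iteration 2:
  p = (1 - (-4)·-1.2000 - (-4)·-1.8000) / (11) = -1.0000
  q = (-3 - (-1)·0.0909 - (1)·-1.8000) / (5) = -0.2218
  r = (5 - (2)·0.0909 - (1)·-1.2000) / (-5) = -1.2036
Change: (-1.0909, 0.9782, 0.5964) → max |·| = 1.0909

1.0909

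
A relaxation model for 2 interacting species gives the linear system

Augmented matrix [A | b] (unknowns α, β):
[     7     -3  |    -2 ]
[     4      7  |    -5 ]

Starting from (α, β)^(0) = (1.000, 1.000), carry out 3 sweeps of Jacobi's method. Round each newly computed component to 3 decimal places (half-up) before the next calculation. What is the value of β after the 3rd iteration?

-0.236

Iteration 1:
  α = (-2 - (-3)·1.000) / (7) = 0.143
  β = (-5 - (4)·1.000) / (7) = -1.286
Iteration 2:
  α = (-2 - (-3)·-1.286) / (7) = -0.837
  β = (-5 - (4)·0.143) / (7) = -0.796
Iteration 3:
  α = (-2 - (-3)·-0.796) / (7) = -0.627
  β = (-5 - (4)·-0.837) / (7) = -0.236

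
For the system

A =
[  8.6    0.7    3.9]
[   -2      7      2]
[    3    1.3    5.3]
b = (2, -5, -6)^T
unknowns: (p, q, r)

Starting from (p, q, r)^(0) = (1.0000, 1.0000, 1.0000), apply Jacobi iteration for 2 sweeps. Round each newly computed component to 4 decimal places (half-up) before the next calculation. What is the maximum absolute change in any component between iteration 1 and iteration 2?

1.4743

Iteration 1:
  p = (2 - (0.7)·1.0000 - (3.9)·1.0000) / (8.6) = -0.3023
  q = (-5 - (-2)·1.0000 - (2)·1.0000) / (7) = -0.7143
  r = (-6 - (3)·1.0000 - (1.3)·1.0000) / (5.3) = -1.9434
Iteration 2:
  p = (2 - (0.7)·-0.7143 - (3.9)·-1.9434) / (8.6) = 1.1720
  q = (-5 - (-2)·-0.3023 - (2)·-1.9434) / (7) = -0.2454
  r = (-6 - (3)·-0.3023 - (1.3)·-0.7143) / (5.3) = -0.7858
Change: (1.4743, 0.4689, 1.1576) → max |·| = 1.4743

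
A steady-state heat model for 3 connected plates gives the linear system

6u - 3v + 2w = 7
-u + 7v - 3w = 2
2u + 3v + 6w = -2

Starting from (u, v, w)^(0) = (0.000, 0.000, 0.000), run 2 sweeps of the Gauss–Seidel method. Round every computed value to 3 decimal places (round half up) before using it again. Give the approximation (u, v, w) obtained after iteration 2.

(1.709, 0.124, -0.965)

Iteration 1:
  u = (7 - (-3)·0.000 - (2)·0.000) / (6) = 1.167
  v = (2 - (-1)·1.167 - (-3)·0.000) / (7) = 0.452
  w = (-2 - (2)·1.167 - (3)·0.452) / (6) = -0.948
Iteration 2:
  u = (7 - (-3)·0.452 - (2)·-0.948) / (6) = 1.709
  v = (2 - (-1)·1.709 - (-3)·-0.948) / (7) = 0.124
  w = (-2 - (2)·1.709 - (3)·0.124) / (6) = -0.965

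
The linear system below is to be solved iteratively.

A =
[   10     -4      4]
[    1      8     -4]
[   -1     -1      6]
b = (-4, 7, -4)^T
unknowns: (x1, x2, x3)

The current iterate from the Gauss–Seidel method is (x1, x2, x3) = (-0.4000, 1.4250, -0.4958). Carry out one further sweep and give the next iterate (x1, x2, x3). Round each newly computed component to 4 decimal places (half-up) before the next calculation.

One sweep:
  x1 = (-4 - (-4)·1.4250 - (4)·-0.4958) / (10) = 0.3683
  x2 = (7 - (1)·0.3683 - (-4)·-0.4958) / (8) = 0.5811
  x3 = (-4 - (-1)·0.3683 - (-1)·0.5811) / (6) = -0.5084

(0.3683, 0.5811, -0.5084)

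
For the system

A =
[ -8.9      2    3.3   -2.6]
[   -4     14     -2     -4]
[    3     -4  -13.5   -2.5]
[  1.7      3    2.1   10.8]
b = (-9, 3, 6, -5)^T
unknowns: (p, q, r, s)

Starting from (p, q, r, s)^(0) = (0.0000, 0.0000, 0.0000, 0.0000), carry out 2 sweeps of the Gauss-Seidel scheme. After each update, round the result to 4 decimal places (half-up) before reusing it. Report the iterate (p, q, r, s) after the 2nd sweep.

(1.1892, 0.3042, -0.1425, -0.7069)

Iteration 1:
  p = (-9 - (2)·0.0000 - (3.3)·0.0000 - (-2.6)·0.0000) / (-8.9) = 1.0112
  q = (3 - (-4)·1.0112 - (-2)·0.0000 - (-4)·0.0000) / (14) = 0.5032
  r = (6 - (3)·1.0112 - (-4)·0.5032 - (-2.5)·0.0000) / (-13.5) = -0.3688
  s = (-5 - (1.7)·1.0112 - (3)·0.5032 - (2.1)·-0.3688) / (10.8) = -0.6902
Iteration 2:
  p = (-9 - (2)·0.5032 - (3.3)·-0.3688 - (-2.6)·-0.6902) / (-8.9) = 1.1892
  q = (3 - (-4)·1.1892 - (-2)·-0.3688 - (-4)·-0.6902) / (14) = 0.3042
  r = (6 - (3)·1.1892 - (-4)·0.3042 - (-2.5)·-0.6902) / (-13.5) = -0.1425
  s = (-5 - (1.7)·1.1892 - (3)·0.3042 - (2.1)·-0.1425) / (10.8) = -0.7069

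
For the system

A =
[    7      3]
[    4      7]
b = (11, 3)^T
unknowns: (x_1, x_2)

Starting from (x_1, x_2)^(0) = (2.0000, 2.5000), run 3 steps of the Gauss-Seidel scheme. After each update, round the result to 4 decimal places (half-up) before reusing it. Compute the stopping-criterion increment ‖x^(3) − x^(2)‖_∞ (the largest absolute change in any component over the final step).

Iteration 1:
  x_1 = (11 - (3)·2.5000) / (7) = 0.5000
  x_2 = (3 - (4)·0.5000) / (7) = 0.1429
Iteration 2:
  x_1 = (11 - (3)·0.1429) / (7) = 1.5102
  x_2 = (3 - (4)·1.5102) / (7) = -0.4344
Iteration 3:
  x_1 = (11 - (3)·-0.4344) / (7) = 1.7576
  x_2 = (3 - (4)·1.7576) / (7) = -0.5758
Change: (0.2474, -0.1414) → max |·| = 0.2474

0.2474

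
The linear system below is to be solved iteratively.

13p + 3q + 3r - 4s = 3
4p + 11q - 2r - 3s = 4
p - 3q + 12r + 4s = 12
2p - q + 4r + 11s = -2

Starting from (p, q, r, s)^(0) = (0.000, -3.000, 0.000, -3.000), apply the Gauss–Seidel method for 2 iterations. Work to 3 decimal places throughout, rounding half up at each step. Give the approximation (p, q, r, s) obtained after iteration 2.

Iteration 1:
  p = (3 - (3)·-3.000 - (3)·0.000 - (-4)·-3.000) / (13) = 0.000
  q = (4 - (4)·0.000 - (-2)·0.000 - (-3)·-3.000) / (11) = -0.455
  r = (12 - (1)·0.000 - (-3)·-0.455 - (4)·-3.000) / (12) = 1.886
  s = (-2 - (2)·0.000 - (-1)·-0.455 - (4)·1.886) / (11) = -0.909
Iteration 2:
  p = (3 - (3)·-0.455 - (3)·1.886 - (-4)·-0.909) / (13) = -0.379
  q = (4 - (4)·-0.379 - (-2)·1.886 - (-3)·-0.909) / (11) = 0.596
  r = (12 - (1)·-0.379 - (-3)·0.596 - (4)·-0.909) / (12) = 1.484
  s = (-2 - (2)·-0.379 - (-1)·0.596 - (4)·1.484) / (11) = -0.598

(-0.379, 0.596, 1.484, -0.598)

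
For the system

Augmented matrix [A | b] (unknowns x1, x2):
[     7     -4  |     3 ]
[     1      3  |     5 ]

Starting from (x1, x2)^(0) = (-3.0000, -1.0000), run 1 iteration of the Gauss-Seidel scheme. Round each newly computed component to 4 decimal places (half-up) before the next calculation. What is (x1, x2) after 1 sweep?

(-0.1429, 1.7143)

Iteration 1:
  x1 = (3 - (-4)·-1.0000) / (7) = -0.1429
  x2 = (5 - (1)·-0.1429) / (3) = 1.7143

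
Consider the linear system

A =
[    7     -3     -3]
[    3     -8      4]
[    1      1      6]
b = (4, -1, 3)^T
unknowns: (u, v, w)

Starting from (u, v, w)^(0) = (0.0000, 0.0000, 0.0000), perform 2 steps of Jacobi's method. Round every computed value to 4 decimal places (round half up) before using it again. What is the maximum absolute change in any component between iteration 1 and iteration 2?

Iteration 1:
  u = (4 - (-3)·0.0000 - (-3)·0.0000) / (7) = 0.5714
  v = (-1 - (3)·0.0000 - (4)·0.0000) / (-8) = 0.1250
  w = (3 - (1)·0.0000 - (1)·0.0000) / (6) = 0.5000
Iteration 2:
  u = (4 - (-3)·0.1250 - (-3)·0.5000) / (7) = 0.8393
  v = (-1 - (3)·0.5714 - (4)·0.5000) / (-8) = 0.5893
  w = (3 - (1)·0.5714 - (1)·0.1250) / (6) = 0.3839
Change: (0.2679, 0.4643, -0.1161) → max |·| = 0.4643

0.4643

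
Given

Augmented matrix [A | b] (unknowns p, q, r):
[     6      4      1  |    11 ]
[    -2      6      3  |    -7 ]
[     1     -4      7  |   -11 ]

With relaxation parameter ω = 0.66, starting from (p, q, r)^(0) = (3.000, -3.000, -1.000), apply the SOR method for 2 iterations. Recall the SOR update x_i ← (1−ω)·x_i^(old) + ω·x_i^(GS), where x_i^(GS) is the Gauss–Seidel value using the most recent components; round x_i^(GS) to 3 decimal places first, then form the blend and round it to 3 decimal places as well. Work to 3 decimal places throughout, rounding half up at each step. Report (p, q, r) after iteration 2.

(2.959, 0.309, -1.870)

Iteration 1:
  p: GS value = (11 - (4)·-3.000 - (1)·-1.000) / (6) = 4.000;  p ← (1−ω)·3.000 + ω·4.000 = 3.660
  q: GS value = (-7 - (-2)·3.660 - (3)·-1.000) / (6) = 0.553;  q ← (1−ω)·-3.000 + ω·0.553 = -0.655
  r: GS value = (-11 - (1)·3.660 - (-4)·-0.655) / (7) = -2.469;  r ← (1−ω)·-1.000 + ω·-2.469 = -1.970
Iteration 2:
  p: GS value = (11 - (4)·-0.655 - (1)·-1.970) / (6) = 2.598;  p ← (1−ω)·3.660 + ω·2.598 = 2.959
  q: GS value = (-7 - (-2)·2.959 - (3)·-1.970) / (6) = 0.805;  q ← (1−ω)·-0.655 + ω·0.805 = 0.309
  r: GS value = (-11 - (1)·2.959 - (-4)·0.309) / (7) = -1.818;  r ← (1−ω)·-1.970 + ω·-1.818 = -1.870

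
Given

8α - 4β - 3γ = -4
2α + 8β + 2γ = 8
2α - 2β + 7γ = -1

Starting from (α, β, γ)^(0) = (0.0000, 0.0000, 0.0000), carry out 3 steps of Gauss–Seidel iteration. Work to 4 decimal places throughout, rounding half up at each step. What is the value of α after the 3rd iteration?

-0.0426

Iteration 1:
  α = (-4 - (-4)·0.0000 - (-3)·0.0000) / (8) = -0.5000
  β = (8 - (2)·-0.5000 - (2)·0.0000) / (8) = 1.1250
  γ = (-1 - (2)·-0.5000 - (-2)·1.1250) / (7) = 0.3214
Iteration 2:
  α = (-4 - (-4)·1.1250 - (-3)·0.3214) / (8) = 0.1830
  β = (8 - (2)·0.1830 - (2)·0.3214) / (8) = 0.8739
  γ = (-1 - (2)·0.1830 - (-2)·0.8739) / (7) = 0.0545
Iteration 3:
  α = (-4 - (-4)·0.8739 - (-3)·0.0545) / (8) = -0.0426
  β = (8 - (2)·-0.0426 - (2)·0.0545) / (8) = 0.9970
  γ = (-1 - (2)·-0.0426 - (-2)·0.9970) / (7) = 0.1542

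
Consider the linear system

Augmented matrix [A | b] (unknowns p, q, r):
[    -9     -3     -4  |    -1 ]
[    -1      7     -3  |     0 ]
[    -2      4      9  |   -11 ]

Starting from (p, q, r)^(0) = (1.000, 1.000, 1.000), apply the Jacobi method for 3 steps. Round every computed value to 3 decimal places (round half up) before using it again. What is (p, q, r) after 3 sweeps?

(1.071, -0.616, -0.780)

Iteration 1:
  p = (-1 - (-3)·1.000 - (-4)·1.000) / (-9) = -0.667
  q = (0 - (-1)·1.000 - (-3)·1.000) / (7) = 0.571
  r = (-11 - (-2)·1.000 - (4)·1.000) / (9) = -1.444
Iteration 2:
  p = (-1 - (-3)·0.571 - (-4)·-1.444) / (-9) = 0.563
  q = (0 - (-1)·-0.667 - (-3)·-1.444) / (7) = -0.714
  r = (-11 - (-2)·-0.667 - (4)·0.571) / (9) = -1.624
Iteration 3:
  p = (-1 - (-3)·-0.714 - (-4)·-1.624) / (-9) = 1.071
  q = (0 - (-1)·0.563 - (-3)·-1.624) / (7) = -0.616
  r = (-11 - (-2)·0.563 - (4)·-0.714) / (9) = -0.780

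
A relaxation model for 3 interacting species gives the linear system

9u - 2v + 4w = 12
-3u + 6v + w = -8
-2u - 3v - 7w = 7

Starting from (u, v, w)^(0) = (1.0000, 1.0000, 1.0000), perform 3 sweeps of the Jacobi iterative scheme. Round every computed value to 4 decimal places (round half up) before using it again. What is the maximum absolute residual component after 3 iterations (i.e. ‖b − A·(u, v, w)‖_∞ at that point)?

2.2284

Iteration 1:
  u = (12 - (-2)·1.0000 - (4)·1.0000) / (9) = 1.1111
  v = (-8 - (-3)·1.0000 - (1)·1.0000) / (6) = -1.0000
  w = (7 - (-2)·1.0000 - (-3)·1.0000) / (-7) = -1.7143
Iteration 2:
  u = (12 - (-2)·-1.0000 - (4)·-1.7143) / (9) = 1.8730
  v = (-8 - (-3)·1.1111 - (1)·-1.7143) / (6) = -0.4921
  w = (7 - (-2)·1.1111 - (-3)·-1.0000) / (-7) = -0.8889
Iteration 3:
  u = (12 - (-2)·-0.4921 - (4)·-0.8889) / (9) = 1.6190
  v = (-8 - (-3)·1.8730 - (1)·-0.8889) / (6) = -0.2487
  w = (7 - (-2)·1.8730 - (-3)·-0.4921) / (-7) = -1.3242
Residual b − A·x = (2.2284, -0.3266, 0.2225); ∞-norm = 2.2284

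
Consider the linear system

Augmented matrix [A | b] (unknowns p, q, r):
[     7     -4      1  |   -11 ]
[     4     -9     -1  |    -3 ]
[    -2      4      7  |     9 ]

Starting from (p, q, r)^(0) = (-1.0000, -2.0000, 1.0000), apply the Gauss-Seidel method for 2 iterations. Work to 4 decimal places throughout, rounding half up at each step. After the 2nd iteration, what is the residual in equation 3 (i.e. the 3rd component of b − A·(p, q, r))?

Iteration 1:
  p = (-11 - (-4)·-2.0000 - (1)·1.0000) / (7) = -2.8571
  q = (-3 - (4)·-2.8571 - (-1)·1.0000) / (-9) = -1.0476
  r = (9 - (-2)·-2.8571 - (4)·-1.0476) / (7) = 1.0680
Iteration 2:
  p = (-11 - (-4)·-1.0476 - (1)·1.0680) / (7) = -2.3226
  q = (-3 - (4)·-2.3226 - (-1)·1.0680) / (-9) = -0.8176
  r = (9 - (-2)·-2.3226 - (4)·-0.8176) / (7) = 1.0893
Residual b − A·x = (0.8985, 0.0213, 0.0001)

0.0001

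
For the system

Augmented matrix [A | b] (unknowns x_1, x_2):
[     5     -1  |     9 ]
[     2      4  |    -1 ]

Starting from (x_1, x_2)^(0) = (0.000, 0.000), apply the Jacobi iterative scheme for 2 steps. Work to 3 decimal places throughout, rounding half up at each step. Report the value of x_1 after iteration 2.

1.750

Iteration 1:
  x_1 = (9 - (-1)·0.000) / (5) = 1.800
  x_2 = (-1 - (2)·0.000) / (4) = -0.250
Iteration 2:
  x_1 = (9 - (-1)·-0.250) / (5) = 1.750
  x_2 = (-1 - (2)·1.800) / (4) = -1.150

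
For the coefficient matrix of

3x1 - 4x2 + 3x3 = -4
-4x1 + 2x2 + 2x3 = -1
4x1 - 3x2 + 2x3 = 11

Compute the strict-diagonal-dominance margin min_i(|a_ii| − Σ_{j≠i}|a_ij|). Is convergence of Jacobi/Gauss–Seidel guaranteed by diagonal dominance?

row 1: |3| − (4+3) = -4
row 2: |2| − (4+2) = -4
row 3: |2| − (4+3) = -5
minimum over rows = -5 → not strictly diagonally dominant

-5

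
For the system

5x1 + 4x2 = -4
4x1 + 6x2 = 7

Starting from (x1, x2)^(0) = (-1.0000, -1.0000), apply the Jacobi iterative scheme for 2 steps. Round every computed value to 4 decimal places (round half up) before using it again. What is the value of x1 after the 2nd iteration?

Iteration 1:
  x1 = (-4 - (4)·-1.0000) / (5) = 0.0000
  x2 = (7 - (4)·-1.0000) / (6) = 1.8333
Iteration 2:
  x1 = (-4 - (4)·1.8333) / (5) = -2.2666
  x2 = (7 - (4)·0.0000) / (6) = 1.1667

-2.2666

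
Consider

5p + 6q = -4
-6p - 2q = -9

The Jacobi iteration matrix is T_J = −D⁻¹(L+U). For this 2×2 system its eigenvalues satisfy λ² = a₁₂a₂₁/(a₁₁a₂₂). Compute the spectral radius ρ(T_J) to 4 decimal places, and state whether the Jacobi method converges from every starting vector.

1.8974

a₁₂a₂₁/(a₁₁a₂₂) = (6)·(-6) / ((5)·(-2)) = 3.600000
ρ = √|3.600000| = √3.600000 = 1.8974
ρ > 1, so Jacobi diverges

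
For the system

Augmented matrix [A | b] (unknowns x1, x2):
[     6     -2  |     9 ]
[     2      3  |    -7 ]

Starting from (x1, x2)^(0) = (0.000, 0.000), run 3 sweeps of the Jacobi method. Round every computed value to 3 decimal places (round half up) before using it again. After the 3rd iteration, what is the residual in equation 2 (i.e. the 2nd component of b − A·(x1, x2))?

0.667

Iteration 1:
  x1 = (9 - (-2)·0.000) / (6) = 1.500
  x2 = (-7 - (2)·0.000) / (3) = -2.333
Iteration 2:
  x1 = (9 - (-2)·-2.333) / (6) = 0.722
  x2 = (-7 - (2)·1.500) / (3) = -3.333
Iteration 3:
  x1 = (9 - (-2)·-3.333) / (6) = 0.389
  x2 = (-7 - (2)·0.722) / (3) = -2.815
Residual b − A·x = (1.036, 0.667)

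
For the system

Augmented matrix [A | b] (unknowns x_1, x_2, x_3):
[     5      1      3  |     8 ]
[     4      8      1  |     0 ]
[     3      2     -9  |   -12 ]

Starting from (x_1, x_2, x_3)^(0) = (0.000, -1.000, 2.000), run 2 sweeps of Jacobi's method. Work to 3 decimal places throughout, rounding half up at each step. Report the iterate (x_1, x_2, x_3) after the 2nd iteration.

(0.983, -0.439, 1.478)

Iteration 1:
  x_1 = (8 - (1)·-1.000 - (3)·2.000) / (5) = 0.600
  x_2 = (0 - (4)·0.000 - (1)·2.000) / (8) = -0.250
  x_3 = (-12 - (3)·0.000 - (2)·-1.000) / (-9) = 1.111
Iteration 2:
  x_1 = (8 - (1)·-0.250 - (3)·1.111) / (5) = 0.983
  x_2 = (0 - (4)·0.600 - (1)·1.111) / (8) = -0.439
  x_3 = (-12 - (3)·0.600 - (2)·-0.250) / (-9) = 1.478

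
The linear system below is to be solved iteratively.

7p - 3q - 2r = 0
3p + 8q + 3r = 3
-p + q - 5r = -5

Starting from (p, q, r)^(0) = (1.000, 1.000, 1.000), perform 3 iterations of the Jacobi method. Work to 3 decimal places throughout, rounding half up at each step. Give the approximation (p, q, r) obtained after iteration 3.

Iteration 1:
  p = (0 - (-3)·1.000 - (-2)·1.000) / (7) = 0.714
  q = (3 - (3)·1.000 - (3)·1.000) / (8) = -0.375
  r = (-5 - (-1)·1.000 - (1)·1.000) / (-5) = 1.000
Iteration 2:
  p = (0 - (-3)·-0.375 - (-2)·1.000) / (7) = 0.125
  q = (3 - (3)·0.714 - (3)·1.000) / (8) = -0.268
  r = (-5 - (-1)·0.714 - (1)·-0.375) / (-5) = 0.782
Iteration 3:
  p = (0 - (-3)·-0.268 - (-2)·0.782) / (7) = 0.109
  q = (3 - (3)·0.125 - (3)·0.782) / (8) = 0.035
  r = (-5 - (-1)·0.125 - (1)·-0.268) / (-5) = 0.921

(0.109, 0.035, 0.921)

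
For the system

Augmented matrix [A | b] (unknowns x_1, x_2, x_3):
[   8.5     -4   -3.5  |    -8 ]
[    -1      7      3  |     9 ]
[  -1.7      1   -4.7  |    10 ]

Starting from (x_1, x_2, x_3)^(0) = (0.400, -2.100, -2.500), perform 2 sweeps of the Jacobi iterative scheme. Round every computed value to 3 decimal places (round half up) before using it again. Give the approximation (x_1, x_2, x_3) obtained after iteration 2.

(-0.925, 2.028, -0.544)

Iteration 1:
  x_1 = (-8 - (-4)·-2.100 - (-3.5)·-2.500) / (8.5) = -2.959
  x_2 = (9 - (-1)·0.400 - (3)·-2.500) / (7) = 2.414
  x_3 = (10 - (-1.7)·0.400 - (1)·-2.100) / (-4.7) = -2.719
Iteration 2:
  x_1 = (-8 - (-4)·2.414 - (-3.5)·-2.719) / (8.5) = -0.925
  x_2 = (9 - (-1)·-2.959 - (3)·-2.719) / (7) = 2.028
  x_3 = (10 - (-1.7)·-2.959 - (1)·2.414) / (-4.7) = -0.544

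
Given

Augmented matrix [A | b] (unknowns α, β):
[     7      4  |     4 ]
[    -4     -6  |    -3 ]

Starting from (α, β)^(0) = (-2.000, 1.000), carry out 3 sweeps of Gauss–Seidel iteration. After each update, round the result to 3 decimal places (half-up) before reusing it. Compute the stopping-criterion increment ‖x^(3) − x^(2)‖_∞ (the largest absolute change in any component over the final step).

Iteration 1:
  α = (4 - (4)·1.000) / (7) = 0.000
  β = (-3 - (-4)·0.000) / (-6) = 0.500
Iteration 2:
  α = (4 - (4)·0.500) / (7) = 0.286
  β = (-3 - (-4)·0.286) / (-6) = 0.309
Iteration 3:
  α = (4 - (4)·0.309) / (7) = 0.395
  β = (-3 - (-4)·0.395) / (-6) = 0.237
Change: (0.109, -0.072) → max |·| = 0.109

0.109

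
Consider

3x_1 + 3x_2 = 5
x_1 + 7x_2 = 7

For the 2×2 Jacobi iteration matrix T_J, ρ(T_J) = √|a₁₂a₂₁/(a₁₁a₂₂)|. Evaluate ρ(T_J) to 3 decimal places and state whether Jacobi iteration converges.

0.378

a₁₂a₂₁/(a₁₁a₂₂) = (3)·(1) / ((3)·(7)) = 0.142857
ρ = √|0.142857| = √0.142857 = 0.378
ρ < 1, so Jacobi converges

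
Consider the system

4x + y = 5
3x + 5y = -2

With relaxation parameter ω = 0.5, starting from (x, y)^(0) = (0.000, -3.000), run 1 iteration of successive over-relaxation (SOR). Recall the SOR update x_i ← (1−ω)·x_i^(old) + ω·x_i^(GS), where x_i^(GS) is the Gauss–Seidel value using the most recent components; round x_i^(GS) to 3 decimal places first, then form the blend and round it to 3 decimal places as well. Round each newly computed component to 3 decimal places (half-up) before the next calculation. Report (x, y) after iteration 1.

Iteration 1:
  x: GS value = (5 - (1)·-3.000) / (4) = 2.000;  x ← (1−ω)·0.000 + ω·2.000 = 1.000
  y: GS value = (-2 - (3)·1.000) / (5) = -1.000;  y ← (1−ω)·-3.000 + ω·-1.000 = -2.000

(1.000, -2.000)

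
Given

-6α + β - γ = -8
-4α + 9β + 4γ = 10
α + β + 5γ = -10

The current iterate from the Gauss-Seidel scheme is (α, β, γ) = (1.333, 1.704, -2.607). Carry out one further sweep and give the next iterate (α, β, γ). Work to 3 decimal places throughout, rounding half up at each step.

One sweep:
  α = (-8 - (1)·1.704 - (-1)·-2.607) / (-6) = 2.052
  β = (10 - (-4)·2.052 - (4)·-2.607) / (9) = 3.182
  γ = (-10 - (1)·2.052 - (1)·3.182) / (5) = -3.047

(2.052, 3.182, -3.047)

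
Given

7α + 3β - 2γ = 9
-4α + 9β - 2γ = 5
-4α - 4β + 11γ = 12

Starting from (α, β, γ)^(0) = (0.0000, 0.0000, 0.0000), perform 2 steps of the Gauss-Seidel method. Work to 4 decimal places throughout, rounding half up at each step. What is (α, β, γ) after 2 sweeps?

Iteration 1:
  α = (9 - (3)·0.0000 - (-2)·0.0000) / (7) = 1.2857
  β = (5 - (-4)·1.2857 - (-2)·0.0000) / (9) = 1.1270
  γ = (12 - (-4)·1.2857 - (-4)·1.1270) / (11) = 1.9683
Iteration 2:
  α = (9 - (3)·1.1270 - (-2)·1.9683) / (7) = 1.3651
  β = (5 - (-4)·1.3651 - (-2)·1.9683) / (9) = 1.5997
  γ = (12 - (-4)·1.3651 - (-4)·1.5997) / (11) = 2.1690

(1.3651, 1.5997, 2.1690)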